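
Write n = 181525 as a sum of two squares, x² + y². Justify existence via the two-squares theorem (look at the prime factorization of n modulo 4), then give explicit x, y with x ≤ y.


Step 1: Factor n = 181525 = 5^2 · 53 · 137.
Step 2: Check the mod-4 condition on each prime factor: 5 ≡ 1 (mod 4), exponent 2; 53 ≡ 1 (mod 4), exponent 1; 137 ≡ 1 (mod 4), exponent 1.
All primes ≡ 3 (mod 4) appear to even exponent (or don't appear), so by the two-squares theorem n IS expressible as a sum of two squares.
Step 3: Build a representation. Group n = k² · m with k = 5 and m = 53 · 137 = 7261 (a product of primes ≡ 1 (mod 4)); a representation of m scales to one of n via (k·x)² + (k·y)² = k²(x² + y²). Each prime p ≡ 1 (mod 4) is itself a sum of two squares; find a² by testing p − a² for a perfect square:
  53: 53 − 1² = 52, 53 − 2² = 49 = 7² ⇒ 53 = 2² + 7².
  137: 137 − 1² = 136, 137 − 2² = 133, 137 − 3² = 128, 137 − 4² = 121 = 11² ⇒ 137 = 4² + 11².
  Combine using the Brahmagupta–Fibonacci identity (a² + b²)(c² + d²) = (ac − bd)² + (ad + bc)² = (ac + bd)² + (ad − bc)²:
  53 · 137 = 7261: from (2² + 7²)(4² + 11²), take (2·4 − 7·11, 2·11 + 7·4) = (8 − 77, 22 + 28) = (-69, 50); dropping signs (only squares matter) gives (69, 50); check 69² + 50² = 4761 + 2500 = 7261 ✓.
  Scale by k = 5: (5·69, 5·50) = (345, 250).
Step 4: Order so x ≤ y and verify: 250² + 345² = 62500 + 119025 = 181525 = n. ✓

n = 181525 = 250² + 345² (one valid representation with x ≤ y).


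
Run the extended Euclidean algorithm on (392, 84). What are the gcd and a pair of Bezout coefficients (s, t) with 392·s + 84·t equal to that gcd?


Euclidean algorithm on (392, 84) — divide until remainder is 0:
  392 = 4 · 84 + 56
  84 = 1 · 56 + 28
  56 = 2 · 28 + 0
gcd(392, 84) = 28.
Track Bezout coefficients alongside the remainders: start with r₀ = 392 = a·1 + b·0 (s = 1, t = 0) and r₁ = 84 = a·0 + b·1 (s = 0, t = 1); each new remainder r_{k+1} = r_{k-1} − q_k·r_k inherits s_{k+1} = s_{k-1} − q_k·s_k, t_{k+1} = t_{k-1} − q_k·t_k, so r_k = a·s_k + b·t_k at every step:
  q = 4: r = 56, s = 1 − 4·0 = 1, t = 0 − 4·1 = -4  (check: 392·1 + 84·(-4) = 56)
  q = 1: r = 28, s = 0 − 1·1 = -1, t = 1 − 1·(-4) = 5  (check: 392·(-1) + 84·5 = 28)
The row with r = 28 (the gcd) gives the Bezout coefficients s = -1, t = 5.
Result: 392 · (-1) + 84 · (5) = 28.

gcd(392, 84) = 28; s = -1, t = 5 (check: 392·(-1) + 84·5 = 28).


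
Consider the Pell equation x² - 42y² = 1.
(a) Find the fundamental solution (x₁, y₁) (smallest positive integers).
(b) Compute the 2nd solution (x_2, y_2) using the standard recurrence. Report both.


Step 1: Find the fundamental solution (x₁, y₁) of x² - 42y² = 1.
  Expand √42 as a continued fraction. a₀ = ⌊√42⌋ = 6; iterate m_{k+1} = d_k·a_k − m_k, d_{k+1} = (42 − m_{k+1}²)/d_k, a_{k+1} = ⌊(a₀ + m_{k+1})/d_{k+1}⌋ (starting m₀ = 0, d₀ = 1), with convergents p_k = a_k·p_{k-1} + p_{k-2}, q_k = a_k·q_{k-1} + q_{k-2} (p₋₁ = 1, q₋₁ = 0):
  k = 0: a₀ = 6; p₀/q₀ = 6/1; p₀² − 42·q₀² = 36 − 42 = -6.
  k = 1: m = 6, d = 6, a = ⌊(6 + 6)/6⌋ = 2; p/q = (2·6 + 1)/(2·1 + 0) = 13/2; p² − 42·q² = 169 − 168 = 1.
  The first convergent with p² − 42·q² = 1 gives the fundamental solution (x₁, y₁) = (13, 2).
Step 2: Apply the recurrence (x_{n+1}, y_{n+1}) = (x₁x_n + 42y₁y_n, x₁y_n + y₁x_n) repeatedly.
  From (x_1, y_1) = (13, 2): x_2 = 13·13 + 42·2·2 = 337; y_2 = 13·2 + 2·13 = 52.
Step 3: Verify x_2² - 42·y_2² = 113569 - 113568 = 1 (should be 1). ✓

(x_1, y_1) = (13, 2); (x_2, y_2) = (337, 52).


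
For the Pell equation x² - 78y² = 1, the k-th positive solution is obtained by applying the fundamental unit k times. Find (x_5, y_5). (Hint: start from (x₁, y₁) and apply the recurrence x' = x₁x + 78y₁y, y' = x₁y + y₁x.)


Step 1: Find the fundamental solution (x₁, y₁) of x² - 78y² = 1.
  Expand √78 as a continued fraction. a₀ = ⌊√78⌋ = 8; iterate m_{k+1} = d_k·a_k − m_k, d_{k+1} = (78 − m_{k+1}²)/d_k, a_{k+1} = ⌊(a₀ + m_{k+1})/d_{k+1}⌋ (starting m₀ = 0, d₀ = 1), with convergents p_k = a_k·p_{k-1} + p_{k-2}, q_k = a_k·q_{k-1} + q_{k-2} (p₋₁ = 1, q₋₁ = 0):
  k = 0: a₀ = 8; p₀/q₀ = 8/1; p₀² − 78·q₀² = 64 − 78 = -14.
  k = 1: m = 8, d = 14, a = ⌊(8 + 8)/14⌋ = 1; p/q = (1·8 + 1)/(1·1 + 0) = 9/1; p² − 78·q² = 81 − 78 = 3.
  k = 2: m = 6, d = 3, a = ⌊(8 + 6)/3⌋ = 4; p/q = (4·9 + 8)/(4·1 + 1) = 44/5; p² − 78·q² = 1936 − 1950 = -14.
  k = 3: m = 6, d = 14, a = ⌊(8 + 6)/14⌋ = 1; p/q = (1·44 + 9)/(1·5 + 1) = 53/6; p² − 78·q² = 2809 − 2808 = 1.
  The first convergent with p² − 78·q² = 1 gives the fundamental solution (x₁, y₁) = (53, 6).
Step 2: Apply the recurrence (x_{n+1}, y_{n+1}) = (x₁x_n + 78y₁y_n, x₁y_n + y₁x_n) repeatedly.
  From (x_1, y_1) = (53, 6): x_2 = 53·53 + 78·6·6 = 5617; y_2 = 53·6 + 6·53 = 636.
  From (x_2, y_2) = (5617, 636): x_3 = 53·5617 + 78·6·636 = 595349; y_3 = 53·636 + 6·5617 = 67410.
  From (x_3, y_3) = (595349, 67410): x_4 = 53·595349 + 78·6·67410 = 63101377; y_4 = 53·67410 + 6·595349 = 7144824.
  From (x_4, y_4) = (63101377, 7144824): x_5 = 53·63101377 + 78·6·7144824 = 6688150613; y_5 = 53·7144824 + 6·63101377 = 757283934.
Step 3: Verify x_5² - 78·y_5² = 44731358622172275769 - 44731358622172275768 = 1 (should be 1). ✓

(x_1, y_1) = (53, 6); (x_5, y_5) = (6688150613, 757283934).


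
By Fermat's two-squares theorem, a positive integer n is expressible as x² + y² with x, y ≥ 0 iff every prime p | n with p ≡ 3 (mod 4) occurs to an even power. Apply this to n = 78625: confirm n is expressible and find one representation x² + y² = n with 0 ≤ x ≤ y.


Step 1: Factor n = 78625 = 5^3 · 17 · 37.
Step 2: Check the mod-4 condition on each prime factor: 5 ≡ 1 (mod 4), exponent 3; 17 ≡ 1 (mod 4), exponent 1; 37 ≡ 1 (mod 4), exponent 1.
All primes ≡ 3 (mod 4) appear to even exponent (or don't appear), so by the two-squares theorem n IS expressible as a sum of two squares.
Step 3: Build a representation. Group n = k² · m with k = 5 and m = 5 · 17 · 37 = 3145 (a product of primes ≡ 1 (mod 4)); a representation of m scales to one of n via (k·x)² + (k·y)² = k²(x² + y²). Each prime p ≡ 1 (mod 4) is itself a sum of two squares; find a² by testing p − a² for a perfect square:
  5: 5 − 1² = 4 = 2² ⇒ 5 = 1² + 2².
  17: 17 − 1² = 16 = 4² ⇒ 17 = 1² + 4².
  37: 37 − 1² = 36 = 6² ⇒ 37 = 1² + 6².
  Combine using the Brahmagupta–Fibonacci identity (a² + b²)(c² + d²) = (ac − bd)² + (ad + bc)² = (ac + bd)² + (ad − bc)²:
  5 · 17 = 85: from (1² + 2²)(1² + 4²), take (1·1 − 2·4, 1·4 + 2·1) = (1 − 8, 4 + 2) = (-7, 6); dropping signs (only squares matter) gives (7, 6); check 7² + 6² = 49 + 36 = 85 ✓.
  85 · 37 = 3145: from (7² + 6²)(1² + 6²), take (7·1 − 6·6, 7·6 + 6·1) = (7 − 36, 42 + 6) = (-29, 48); dropping signs (only squares matter) gives (29, 48); check 29² + 48² = 841 + 2304 = 3145 ✓.
  Scale by k = 5: (5·29, 5·48) = (145, 240).
Step 4: Order so x ≤ y and verify: 145² + 240² = 21025 + 57600 = 78625 = n. ✓

n = 78625 = 145² + 240² (one valid representation with x ≤ y).


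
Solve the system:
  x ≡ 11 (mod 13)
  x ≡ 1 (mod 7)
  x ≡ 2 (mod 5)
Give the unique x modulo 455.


Moduli 13, 7, 5 are pairwise coprime; by CRT there is a unique solution modulo M = 13 · 7 · 5 = 455.
Solve pairwise, accumulating the modulus:
  Start with x ≡ 11 (mod 13).
  Combine with x ≡ 1 (mod 7): since gcd(13, 7) = 1, we get a unique residue mod 91.
    Write x = 11 + 13·t and substitute into x ≡ 1 (mod 7): 13·t ≡ 1 − 11 = -10 (mod 7).
    Reduce coefficients mod 7: 6·t ≡ 4 (mod 7).
    The inverse of 6 mod 7 is 6 (since 6·6 = 36 = 5·7 + 1), so t ≡ 6·4 = 24 ≡ 3 (mod 7).
    Then x = 11 + 13·3 = 50, valid modulo lcm(13, 7) = 91: x ≡ 50 (mod 91).
  Combine with x ≡ 2 (mod 5): since gcd(91, 5) = 1, we get a unique residue mod 455.
    Write x = 50 + 91·t and substitute into x ≡ 2 (mod 5): 91·t ≡ 2 − 50 = -48 (mod 5).
    Reduce coefficients mod 5: 1·t ≡ 2 (mod 5).
    So t ≡ 2 (mod 5).
    Then x = 50 + 91·2 = 232, valid modulo lcm(91, 5) = 455: x ≡ 232 (mod 455).
Verify: 232 mod 13 = 11 ✓, 232 mod 7 = 1 ✓, 232 mod 5 = 2 ✓.

x ≡ 232 (mod 455).


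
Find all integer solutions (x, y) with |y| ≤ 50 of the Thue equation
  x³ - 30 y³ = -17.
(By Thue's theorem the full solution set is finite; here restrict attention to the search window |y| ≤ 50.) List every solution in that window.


The equation is x³ - 30y³ = -17. For fixed y, x³ = 30·y³ − 17, so a solution requires the RHS to be a perfect cube.
Strategy: iterate y from -50 to 50, compute RHS = 30·y³ − 17, and check whether it is a (positive or negative) perfect cube.
Check small values of y:
  y = 0: RHS = -17 is not a perfect cube.
  y = 1: RHS = 13 is not a perfect cube.
  y = -1: RHS = -47 is not a perfect cube.
  y = 2: RHS = 223 is not a perfect cube.
  y = -2: RHS = -257 is not a perfect cube.
  y = 3: RHS = 793 is not a perfect cube.
  y = -3: RHS = -827 is not a perfect cube.
Continuing the search up to |y| = 50 finds no solutions either.
No (x, y) in the scanned range satisfies the equation.

No integer solutions with |y| ≤ 50.


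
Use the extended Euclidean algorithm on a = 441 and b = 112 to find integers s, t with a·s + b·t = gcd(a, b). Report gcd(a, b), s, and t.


Euclidean algorithm on (441, 112) — divide until remainder is 0:
  441 = 3 · 112 + 105
  112 = 1 · 105 + 7
  105 = 15 · 7 + 0
gcd(441, 112) = 7.
Track Bezout coefficients alongside the remainders: start with r₀ = 441 = a·1 + b·0 (s = 1, t = 0) and r₁ = 112 = a·0 + b·1 (s = 0, t = 1); each new remainder r_{k+1} = r_{k-1} − q_k·r_k inherits s_{k+1} = s_{k-1} − q_k·s_k, t_{k+1} = t_{k-1} − q_k·t_k, so r_k = a·s_k + b·t_k at every step:
  q = 3: r = 105, s = 1 − 3·0 = 1, t = 0 − 3·1 = -3  (check: 441·1 + 112·(-3) = 105)
  q = 1: r = 7, s = 0 − 1·1 = -1, t = 1 − 1·(-3) = 4  (check: 441·(-1) + 112·4 = 7)
The row with r = 7 (the gcd) gives the Bezout coefficients s = -1, t = 4.
Result: 441 · (-1) + 112 · (4) = 7.

gcd(441, 112) = 7; s = -1, t = 4 (check: 441·(-1) + 112·4 = 7).


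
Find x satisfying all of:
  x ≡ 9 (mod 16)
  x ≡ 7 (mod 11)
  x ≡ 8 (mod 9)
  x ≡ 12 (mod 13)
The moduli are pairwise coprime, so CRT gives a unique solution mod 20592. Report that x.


Product of moduli M = 16 · 11 · 9 · 13 = 20592.
Merge one congruence at a time:
  Start: x ≡ 9 (mod 16).
  Combine with x ≡ 7 (mod 11); new modulus lcm = 176.
    Write x = 9 + 16·t and substitute into x ≡ 7 (mod 11): 16·t ≡ 7 − 9 = -2 (mod 11).
    Reduce coefficients mod 11: 5·t ≡ 9 (mod 11).
    The inverse of 5 mod 11 is 9 (since 5·9 = 45 = 4·11 + 1), so t ≡ 9·9 = 81 ≡ 4 (mod 11).
    Then x = 9 + 16·4 = 73, valid modulo lcm(16, 11) = 176: x ≡ 73 (mod 176).
  Combine with x ≡ 8 (mod 9); new modulus lcm = 1584.
    Write x = 73 + 176·t and substitute into x ≡ 8 (mod 9): 176·t ≡ 8 − 73 = -65 (mod 9).
    Reduce coefficients mod 9: 5·t ≡ 7 (mod 9).
    The inverse of 5 mod 9 is 2 (since 5·2 = 10 = 1·9 + 1), so t ≡ 2·7 = 14 ≡ 5 (mod 9).
    Then x = 73 + 176·5 = 953, valid modulo lcm(176, 9) = 1584: x ≡ 953 (mod 1584).
  Combine with x ≡ 12 (mod 13); new modulus lcm = 20592.
    Write x = 953 + 1584·t and substitute into x ≡ 12 (mod 13): 1584·t ≡ 12 − 953 = -941 (mod 13).
    Reduce coefficients mod 13: 11·t ≡ 8 (mod 13).
    The inverse of 11 mod 13 is 6 (since 11·6 = 66 = 5·13 + 1), so t ≡ 6·8 = 48 ≡ 9 (mod 13).
    Then x = 953 + 1584·9 = 15209, valid modulo lcm(1584, 13) = 20592: x ≡ 15209 (mod 20592).
Verify against each original: 15209 mod 16 = 9, 15209 mod 11 = 7, 15209 mod 9 = 8, 15209 mod 13 = 12.

x ≡ 15209 (mod 20592).


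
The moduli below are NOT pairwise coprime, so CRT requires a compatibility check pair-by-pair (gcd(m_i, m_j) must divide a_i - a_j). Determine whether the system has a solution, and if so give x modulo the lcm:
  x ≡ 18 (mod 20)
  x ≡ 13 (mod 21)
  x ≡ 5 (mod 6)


Moduli 20, 21, 6 are not pairwise coprime, so CRT works modulo lcm(m_i) when all pairwise compatibility conditions hold.
Pairwise compatibility: gcd(m_i, m_j) must divide a_i - a_j for every pair.
Merge one congruence at a time:
  Start: x ≡ 18 (mod 20).
  Combine with x ≡ 13 (mod 21): gcd(20, 21) = 1; 13 - 18 = -5, which IS divisible by 1, so compatible.
    Write x = 18 + 20·t and substitute into x ≡ 13 (mod 21): 20·t ≡ 13 − 18 = -5 (mod 21).
    Reduce coefficients mod 21: 20·t ≡ 16 (mod 21).
    The inverse of 20 mod 21 is 20 (since 20·20 = 400 = 19·21 + 1), so t ≡ 20·16 = 320 ≡ 5 (mod 21).
    Then x = 18 + 20·5 = 118, valid modulo lcm(20, 21) = 420: x ≡ 118 (mod 420).
  Combine with x ≡ 5 (mod 6): gcd(420, 6) = 6, and 5 - 118 = -113 is NOT divisible by 6.
    ⇒ system is inconsistent (no integer solution).

No solution (the system is inconsistent).


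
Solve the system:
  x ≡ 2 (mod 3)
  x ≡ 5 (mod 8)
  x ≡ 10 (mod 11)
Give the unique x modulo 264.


Moduli 3, 8, 11 are pairwise coprime; by CRT there is a unique solution modulo M = 3 · 8 · 11 = 264.
Solve pairwise, accumulating the modulus:
  Start with x ≡ 2 (mod 3).
  Combine with x ≡ 5 (mod 8): since gcd(3, 8) = 1, we get a unique residue mod 24.
    Write x = 2 + 3·t and substitute into x ≡ 5 (mod 8): 3·t ≡ 5 − 2 = 3 (mod 8).
    The inverse of 3 mod 8 is 3 (since 3·3 = 9 = 1·8 + 1), so t ≡ 3·3 = 9 ≡ 1 (mod 8).
    Then x = 2 + 3·1 = 5, valid modulo lcm(3, 8) = 24: x ≡ 5 (mod 24).
  Combine with x ≡ 10 (mod 11): since gcd(24, 11) = 1, we get a unique residue mod 264.
    Write x = 5 + 24·t and substitute into x ≡ 10 (mod 11): 24·t ≡ 10 − 5 = 5 (mod 11).
    Reduce coefficients mod 11: 2·t ≡ 5 (mod 11).
    The inverse of 2 mod 11 is 6 (since 2·6 = 12 = 1·11 + 1), so t ≡ 6·5 = 30 ≡ 8 (mod 11).
    Then x = 5 + 24·8 = 197, valid modulo lcm(24, 11) = 264: x ≡ 197 (mod 264).
Verify: 197 mod 3 = 2 ✓, 197 mod 8 = 5 ✓, 197 mod 11 = 10 ✓.

x ≡ 197 (mod 264).


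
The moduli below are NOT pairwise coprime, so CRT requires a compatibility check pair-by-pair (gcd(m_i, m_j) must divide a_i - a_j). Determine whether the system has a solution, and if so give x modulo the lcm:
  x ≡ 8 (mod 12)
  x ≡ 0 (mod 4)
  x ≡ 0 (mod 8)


Moduli 12, 4, 8 are not pairwise coprime, so CRT works modulo lcm(m_i) when all pairwise compatibility conditions hold.
Pairwise compatibility: gcd(m_i, m_j) must divide a_i - a_j for every pair.
Merge one congruence at a time:
  Start: x ≡ 8 (mod 12).
  Combine with x ≡ 0 (mod 4): gcd(12, 4) = 4; 0 - 8 = -8, which IS divisible by 4, so compatible.
    Write x = 8 + 12·t and substitute into x ≡ 0 (mod 4): 12·t ≡ 0 − 8 = -8 (mod 4).
    Divide the congruence (and modulus) by g = 4: 3·t ≡ -2 (mod 1).
    Modulo 1 every t works; take t = 0.
    Then x = 8 + 12·0 = 8, valid modulo lcm(12, 4) = 12: x ≡ 8 (mod 12).
  Combine with x ≡ 0 (mod 8): gcd(12, 8) = 4; 0 - 8 = -8, which IS divisible by 4, so compatible.
    Write x = 8 + 12·t and substitute into x ≡ 0 (mod 8): 12·t ≡ 0 − 8 = -8 (mod 8).
    Divide the congruence (and modulus) by g = 4: 3·t ≡ -2 (mod 2).
    Reduce coefficients mod 2: 1·t ≡ 0 (mod 2).
    So t ≡ 0 (mod 2).
    Then x = 8 + 12·0 = 8, valid modulo lcm(12, 8) = 24: x ≡ 8 (mod 24).
Verify: 8 mod 12 = 8, 8 mod 4 = 0, 8 mod 8 = 0.

x ≡ 8 (mod 24).


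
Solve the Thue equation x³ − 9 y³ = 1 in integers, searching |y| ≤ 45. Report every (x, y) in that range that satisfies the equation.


The equation is x³ - 9y³ = 1. For fixed y, x³ = 9·y³ + 1, so a solution requires the RHS to be a perfect cube.
Strategy: iterate y from -45 to 45, compute RHS = 9·y³ + 1, and check whether it is a (positive or negative) perfect cube.
Check small values of y:
  y = 0: RHS = 1 = (1)³ ⇒ x = 1 works.
  y = 1: RHS = 10 is not a perfect cube.
  y = -1: RHS = -8 = (-2)³ ⇒ x = -2 works.
  y = 2: RHS = 73 is not a perfect cube.
  y = -2: RHS = -71 is not a perfect cube.
  y = 3: RHS = 244 is not a perfect cube.
  y = -3: RHS = -242 is not a perfect cube.
Continuing the search up to |y| = 45 finds no further solutions beyond those listed.
Collected solutions: (1, 0), (-2, -1).

Solutions (with |y| ≤ 45): (1, 0), (-2, -1).


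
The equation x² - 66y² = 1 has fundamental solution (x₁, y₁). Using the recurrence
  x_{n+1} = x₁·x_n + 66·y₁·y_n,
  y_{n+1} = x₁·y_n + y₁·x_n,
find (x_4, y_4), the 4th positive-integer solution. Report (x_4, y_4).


Step 1: Find the fundamental solution (x₁, y₁) of x² - 66y² = 1.
  Expand √66 as a continued fraction. a₀ = ⌊√66⌋ = 8; iterate m_{k+1} = d_k·a_k − m_k, d_{k+1} = (66 − m_{k+1}²)/d_k, a_{k+1} = ⌊(a₀ + m_{k+1})/d_{k+1}⌋ (starting m₀ = 0, d₀ = 1), with convergents p_k = a_k·p_{k-1} + p_{k-2}, q_k = a_k·q_{k-1} + q_{k-2} (p₋₁ = 1, q₋₁ = 0):
  k = 0: a₀ = 8; p₀/q₀ = 8/1; p₀² − 66·q₀² = 64 − 66 = -2.
  k = 1: m = 8, d = 2, a = ⌊(8 + 8)/2⌋ = 8; p/q = (8·8 + 1)/(8·1 + 0) = 65/8; p² − 66·q² = 4225 − 4224 = 1.
  The first convergent with p² − 66·q² = 1 gives the fundamental solution (x₁, y₁) = (65, 8).
Step 2: Apply the recurrence (x_{n+1}, y_{n+1}) = (x₁x_n + 66y₁y_n, x₁y_n + y₁x_n) repeatedly.
  From (x_1, y_1) = (65, 8): x_2 = 65·65 + 66·8·8 = 8449; y_2 = 65·8 + 8·65 = 1040.
  From (x_2, y_2) = (8449, 1040): x_3 = 65·8449 + 66·8·1040 = 1098305; y_3 = 65·1040 + 8·8449 = 135192.
  From (x_3, y_3) = (1098305, 135192): x_4 = 65·1098305 + 66·8·135192 = 142771201; y_4 = 65·135192 + 8·1098305 = 17573920.
Step 3: Verify x_4² - 66·y_4² = 20383615834982401 - 20383615834982400 = 1 (should be 1). ✓

(x_1, y_1) = (65, 8); (x_4, y_4) = (142771201, 17573920).


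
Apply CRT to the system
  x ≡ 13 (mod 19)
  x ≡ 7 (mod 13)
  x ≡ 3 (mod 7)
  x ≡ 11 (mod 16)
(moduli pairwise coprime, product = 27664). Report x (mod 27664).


Product of moduli M = 19 · 13 · 7 · 16 = 27664.
Merge one congruence at a time:
  Start: x ≡ 13 (mod 19).
  Combine with x ≡ 7 (mod 13); new modulus lcm = 247.
    Write x = 13 + 19·t and substitute into x ≡ 7 (mod 13): 19·t ≡ 7 − 13 = -6 (mod 13).
    Reduce coefficients mod 13: 6·t ≡ 7 (mod 13).
    The inverse of 6 mod 13 is 11 (since 6·11 = 66 = 5·13 + 1), so t ≡ 11·7 = 77 ≡ 12 (mod 13).
    Then x = 13 + 19·12 = 241, valid modulo lcm(19, 13) = 247: x ≡ 241 (mod 247).
  Combine with x ≡ 3 (mod 7); new modulus lcm = 1729.
    Write x = 241 + 247·t and substitute into x ≡ 3 (mod 7): 247·t ≡ 3 − 241 = -238 (mod 7).
    Reduce coefficients mod 7: 2·t ≡ 0 (mod 7).
    The inverse of 2 mod 7 is 4 (since 2·4 = 8 = 1·7 + 1), so t ≡ 4·0 = 0 ≡ 0 (mod 7).
    Then x = 241 + 247·0 = 241, valid modulo lcm(247, 7) = 1729: x ≡ 241 (mod 1729).
  Combine with x ≡ 11 (mod 16); new modulus lcm = 27664.
    Write x = 241 + 1729·t and substitute into x ≡ 11 (mod 16): 1729·t ≡ 11 − 241 = -230 (mod 16).
    Reduce coefficients mod 16: 1·t ≡ 10 (mod 16).
    So t ≡ 10 (mod 16).
    Then x = 241 + 1729·10 = 17531, valid modulo lcm(1729, 16) = 27664: x ≡ 17531 (mod 27664).
Verify against each original: 17531 mod 19 = 13, 17531 mod 13 = 7, 17531 mod 7 = 3, 17531 mod 16 = 11.

x ≡ 17531 (mod 27664).


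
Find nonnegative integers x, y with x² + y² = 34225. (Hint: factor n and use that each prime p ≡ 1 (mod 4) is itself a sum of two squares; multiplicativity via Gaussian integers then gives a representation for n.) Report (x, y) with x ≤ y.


Step 1: Factor n = 34225 = 5^2 · 37^2.
Step 2: Check the mod-4 condition on each prime factor: 5 ≡ 1 (mod 4), exponent 2; 37 ≡ 1 (mod 4), exponent 2.
All primes ≡ 3 (mod 4) appear to even exponent (or don't appear), so by the two-squares theorem n IS expressible as a sum of two squares.
Step 3: Build a representation. Group n = k² · m with k = 5 and m = 37 · 37 = 1369 (a product of primes ≡ 1 (mod 4)); a representation of m scales to one of n via (k·x)² + (k·y)² = k²(x² + y²). Each prime p ≡ 1 (mod 4) is itself a sum of two squares; find a² by testing p − a² for a perfect square:
  37: 37 − 1² = 36 = 6² ⇒ 37 = 1² + 6².
  Combine using the Brahmagupta–Fibonacci identity (a² + b²)(c² + d²) = (ac − bd)² + (ad + bc)² = (ac + bd)² + (ad − bc)²:
  37 · 37 = 1369: from (1² + 6²)(1² + 6²), take (1·1 − 6·6, 1·6 + 6·1) = (1 − 36, 6 + 6) = (-35, 12); dropping signs (only squares matter) gives (35, 12); check 35² + 12² = 1225 + 144 = 1369 ✓.
  Scale by k = 5: (5·35, 5·12) = (175, 60).
Step 4: Order so x ≤ y and verify: 60² + 175² = 3600 + 30625 = 34225 = n. ✓

n = 34225 = 60² + 175² (one valid representation with x ≤ y).


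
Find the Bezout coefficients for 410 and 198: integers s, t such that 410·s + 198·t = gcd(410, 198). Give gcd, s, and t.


Euclidean algorithm on (410, 198) — divide until remainder is 0:
  410 = 2 · 198 + 14
  198 = 14 · 14 + 2
  14 = 7 · 2 + 0
gcd(410, 198) = 2.
Track Bezout coefficients alongside the remainders: start with r₀ = 410 = a·1 + b·0 (s = 1, t = 0) and r₁ = 198 = a·0 + b·1 (s = 0, t = 1); each new remainder r_{k+1} = r_{k-1} − q_k·r_k inherits s_{k+1} = s_{k-1} − q_k·s_k, t_{k+1} = t_{k-1} − q_k·t_k, so r_k = a·s_k + b·t_k at every step:
  q = 2: r = 14, s = 1 − 2·0 = 1, t = 0 − 2·1 = -2  (check: 410·1 + 198·(-2) = 14)
  q = 14: r = 2, s = 0 − 14·1 = -14, t = 1 − 14·(-2) = 29  (check: 410·(-14) + 198·29 = 2)
The row with r = 2 (the gcd) gives the Bezout coefficients s = -14, t = 29.
Result: 410 · (-14) + 198 · (29) = 2.

gcd(410, 198) = 2; s = -14, t = 29 (check: 410·(-14) + 198·29 = 2).


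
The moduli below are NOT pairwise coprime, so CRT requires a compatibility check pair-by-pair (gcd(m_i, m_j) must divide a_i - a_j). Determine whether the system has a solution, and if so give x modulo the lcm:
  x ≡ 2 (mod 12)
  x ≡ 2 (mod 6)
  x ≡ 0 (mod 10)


Moduli 12, 6, 10 are not pairwise coprime, so CRT works modulo lcm(m_i) when all pairwise compatibility conditions hold.
Pairwise compatibility: gcd(m_i, m_j) must divide a_i - a_j for every pair.
Merge one congruence at a time:
  Start: x ≡ 2 (mod 12).
  Combine with x ≡ 2 (mod 6): gcd(12, 6) = 6; 2 - 2 = 0, which IS divisible by 6, so compatible.
    Write x = 2 + 12·t and substitute into x ≡ 2 (mod 6): 12·t ≡ 2 − 2 = 0 (mod 6).
    Divide the congruence (and modulus) by g = 6: 2·t ≡ 0 (mod 1).
    Modulo 1 every t works; take t = 0.
    Then x = 2 + 12·0 = 2, valid modulo lcm(12, 6) = 12: x ≡ 2 (mod 12).
  Combine with x ≡ 0 (mod 10): gcd(12, 10) = 2; 0 - 2 = -2, which IS divisible by 2, so compatible.
    Write x = 2 + 12·t and substitute into x ≡ 0 (mod 10): 12·t ≡ 0 − 2 = -2 (mod 10).
    Divide the congruence (and modulus) by g = 2: 6·t ≡ -1 (mod 5).
    Reduce coefficients mod 5: 1·t ≡ 4 (mod 5).
    So t ≡ 4 (mod 5).
    Then x = 2 + 12·4 = 50, valid modulo lcm(12, 10) = 60: x ≡ 50 (mod 60).
Verify: 50 mod 12 = 2, 50 mod 6 = 2, 50 mod 10 = 0.

x ≡ 50 (mod 60).


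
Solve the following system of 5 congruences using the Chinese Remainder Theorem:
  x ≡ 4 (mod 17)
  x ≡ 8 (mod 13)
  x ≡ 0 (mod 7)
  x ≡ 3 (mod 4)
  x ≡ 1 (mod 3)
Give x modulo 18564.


Product of moduli M = 17 · 13 · 7 · 4 · 3 = 18564.
Merge one congruence at a time:
  Start: x ≡ 4 (mod 17).
  Combine with x ≡ 8 (mod 13); new modulus lcm = 221.
    Write x = 4 + 17·t and substitute into x ≡ 8 (mod 13): 17·t ≡ 8 − 4 = 4 (mod 13).
    Reduce coefficients mod 13: 4·t ≡ 4 (mod 13).
    The inverse of 4 mod 13 is 10 (since 4·10 = 40 = 3·13 + 1), so t ≡ 10·4 = 40 ≡ 1 (mod 13).
    Then x = 4 + 17·1 = 21, valid modulo lcm(17, 13) = 221: x ≡ 21 (mod 221).
  Combine with x ≡ 0 (mod 7); new modulus lcm = 1547.
    Write x = 21 + 221·t and substitute into x ≡ 0 (mod 7): 221·t ≡ 0 − 21 = -21 (mod 7).
    Reduce coefficients mod 7: 4·t ≡ 0 (mod 7).
    The inverse of 4 mod 7 is 2 (since 4·2 = 8 = 1·7 + 1), so t ≡ 2·0 = 0 ≡ 0 (mod 7).
    Then x = 21 + 221·0 = 21, valid modulo lcm(221, 7) = 1547: x ≡ 21 (mod 1547).
  Combine with x ≡ 3 (mod 4); new modulus lcm = 6188.
    Write x = 21 + 1547·t and substitute into x ≡ 3 (mod 4): 1547·t ≡ 3 − 21 = -18 (mod 4).
    Reduce coefficients mod 4: 3·t ≡ 2 (mod 4).
    The inverse of 3 mod 4 is 3 (since 3·3 = 9 = 2·4 + 1), so t ≡ 3·2 = 6 ≡ 2 (mod 4).
    Then x = 21 + 1547·2 = 3115, valid modulo lcm(1547, 4) = 6188: x ≡ 3115 (mod 6188).
  Combine with x ≡ 1 (mod 3); new modulus lcm = 18564.
    Write x = 3115 + 6188·t and substitute into x ≡ 1 (mod 3): 6188·t ≡ 1 − 3115 = -3114 (mod 3).
    Reduce coefficients mod 3: 2·t ≡ 0 (mod 3).
    The inverse of 2 mod 3 is 2 (since 2·2 = 4 = 1·3 + 1), so t ≡ 2·0 = 0 ≡ 0 (mod 3).
    Then x = 3115 + 6188·0 = 3115, valid modulo lcm(6188, 3) = 18564: x ≡ 3115 (mod 18564).
Verify against each original: 3115 mod 17 = 4, 3115 mod 13 = 8, 3115 mod 7 = 0, 3115 mod 4 = 3, 3115 mod 3 = 1.

x ≡ 3115 (mod 18564).


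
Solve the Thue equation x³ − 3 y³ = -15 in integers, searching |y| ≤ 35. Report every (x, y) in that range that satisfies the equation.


The equation is x³ - 3y³ = -15. For fixed y, x³ = 3·y³ − 15, so a solution requires the RHS to be a perfect cube.
Strategy: iterate y from -35 to 35, compute RHS = 3·y³ − 15, and check whether it is a (positive or negative) perfect cube.
Check small values of y:
  y = 0: RHS = -15 is not a perfect cube.
  y = 1: RHS = -12 is not a perfect cube.
  y = -1: RHS = -18 is not a perfect cube.
  y = 2: RHS = 9 is not a perfect cube.
  y = -2: RHS = -39 is not a perfect cube.
  y = 3: RHS = 66 is not a perfect cube.
  y = -3: RHS = -96 is not a perfect cube.
Continuing the search up to |y| = 35 finds no solutions either.
No (x, y) in the scanned range satisfies the equation.

No integer solutions with |y| ≤ 35.


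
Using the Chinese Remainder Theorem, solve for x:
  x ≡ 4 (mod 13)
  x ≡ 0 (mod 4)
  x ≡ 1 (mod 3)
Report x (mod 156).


Moduli 13, 4, 3 are pairwise coprime; by CRT there is a unique solution modulo M = 13 · 4 · 3 = 156.
Solve pairwise, accumulating the modulus:
  Start with x ≡ 4 (mod 13).
  Combine with x ≡ 0 (mod 4): since gcd(13, 4) = 1, we get a unique residue mod 52.
    Write x = 4 + 13·t and substitute into x ≡ 0 (mod 4): 13·t ≡ 0 − 4 = -4 (mod 4).
    Reduce coefficients mod 4: 1·t ≡ 0 (mod 4).
    So t ≡ 0 (mod 4).
    Then x = 4 + 13·0 = 4, valid modulo lcm(13, 4) = 52: x ≡ 4 (mod 52).
  Combine with x ≡ 1 (mod 3): since gcd(52, 3) = 1, we get a unique residue mod 156.
    Write x = 4 + 52·t and substitute into x ≡ 1 (mod 3): 52·t ≡ 1 − 4 = -3 (mod 3).
    Reduce coefficients mod 3: 1·t ≡ 0 (mod 3).
    So t ≡ 0 (mod 3).
    Then x = 4 + 52·0 = 4, valid modulo lcm(52, 3) = 156: x ≡ 4 (mod 156).
Verify: 4 mod 13 = 4 ✓, 4 mod 4 = 0 ✓, 4 mod 3 = 1 ✓.

x ≡ 4 (mod 156).


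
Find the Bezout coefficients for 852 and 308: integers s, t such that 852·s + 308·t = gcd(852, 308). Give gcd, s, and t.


Euclidean algorithm on (852, 308) — divide until remainder is 0:
  852 = 2 · 308 + 236
  308 = 1 · 236 + 72
  236 = 3 · 72 + 20
  72 = 3 · 20 + 12
  20 = 1 · 12 + 8
  12 = 1 · 8 + 4
  8 = 2 · 4 + 0
gcd(852, 308) = 4.
Track Bezout coefficients alongside the remainders: start with r₀ = 852 = a·1 + b·0 (s = 1, t = 0) and r₁ = 308 = a·0 + b·1 (s = 0, t = 1); each new remainder r_{k+1} = r_{k-1} − q_k·r_k inherits s_{k+1} = s_{k-1} − q_k·s_k, t_{k+1} = t_{k-1} − q_k·t_k, so r_k = a·s_k + b·t_k at every step:
  q = 2: r = 236, s = 1 − 2·0 = 1, t = 0 − 2·1 = -2  (check: 852·1 + 308·(-2) = 236)
  q = 1: r = 72, s = 0 − 1·1 = -1, t = 1 − 1·(-2) = 3  (check: 852·(-1) + 308·3 = 72)
  q = 3: r = 20, s = 1 − 3·(-1) = 4, t = -2 − 3·3 = -11  (check: 852·4 + 308·(-11) = 20)
  q = 3: r = 12, s = -1 − 3·4 = -13, t = 3 − 3·(-11) = 36  (check: 852·(-13) + 308·36 = 12)
  q = 1: r = 8, s = 4 − 1·(-13) = 17, t = -11 − 1·36 = -47  (check: 852·17 + 308·(-47) = 8)
  q = 1: r = 4, s = -13 − 1·17 = -30, t = 36 − 1·(-47) = 83  (check: 852·(-30) + 308·83 = 4)
The row with r = 4 (the gcd) gives the Bezout coefficients s = -30, t = 83.
Result: 852 · (-30) + 308 · (83) = 4.

gcd(852, 308) = 4; s = -30, t = 83 (check: 852·(-30) + 308·83 = 4).


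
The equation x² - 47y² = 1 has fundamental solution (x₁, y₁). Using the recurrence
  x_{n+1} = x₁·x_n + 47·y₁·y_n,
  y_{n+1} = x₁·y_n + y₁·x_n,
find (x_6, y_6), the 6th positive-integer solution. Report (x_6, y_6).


Step 1: Find the fundamental solution (x₁, y₁) of x² - 47y² = 1.
  Expand √47 as a continued fraction. a₀ = ⌊√47⌋ = 6; iterate m_{k+1} = d_k·a_k − m_k, d_{k+1} = (47 − m_{k+1}²)/d_k, a_{k+1} = ⌊(a₀ + m_{k+1})/d_{k+1}⌋ (starting m₀ = 0, d₀ = 1), with convergents p_k = a_k·p_{k-1} + p_{k-2}, q_k = a_k·q_{k-1} + q_{k-2} (p₋₁ = 1, q₋₁ = 0):
  k = 0: a₀ = 6; p₀/q₀ = 6/1; p₀² − 47·q₀² = 36 − 47 = -11.
  k = 1: m = 6, d = 11, a = ⌊(6 + 6)/11⌋ = 1; p/q = (1·6 + 1)/(1·1 + 0) = 7/1; p² − 47·q² = 49 − 47 = 2.
  k = 2: m = 5, d = 2, a = ⌊(6 + 5)/2⌋ = 5; p/q = (5·7 + 6)/(5·1 + 1) = 41/6; p² − 47·q² = 1681 − 1692 = -11.
  k = 3: m = 5, d = 11, a = ⌊(6 + 5)/11⌋ = 1; p/q = (1·41 + 7)/(1·6 + 1) = 48/7; p² − 47·q² = 2304 − 2303 = 1.
  The first convergent with p² − 47·q² = 1 gives the fundamental solution (x₁, y₁) = (48, 7).
Step 2: Apply the recurrence (x_{n+1}, y_{n+1}) = (x₁x_n + 47y₁y_n, x₁y_n + y₁x_n) repeatedly.
  From (x_1, y_1) = (48, 7): x_2 = 48·48 + 47·7·7 = 4607; y_2 = 48·7 + 7·48 = 672.
  From (x_2, y_2) = (4607, 672): x_3 = 48·4607 + 47·7·672 = 442224; y_3 = 48·672 + 7·4607 = 64505.
  From (x_3, y_3) = (442224, 64505): x_4 = 48·442224 + 47·7·64505 = 42448897; y_4 = 48·64505 + 7·442224 = 6191808.
  From (x_4, y_4) = (42448897, 6191808): x_5 = 48·42448897 + 47·7·6191808 = 4074651888; y_5 = 48·6191808 + 7·42448897 = 594349063.
  From (x_5, y_5) = (4074651888, 594349063): x_6 = 48·4074651888 + 47·7·594349063 = 391124132351; y_6 = 48·594349063 + 7·4074651888 = 57051318240.
Step 3: Verify x_6² - 47·y_6² = 152978086907322564787201 - 152978086907322564787200 = 1 (should be 1). ✓

(x_1, y_1) = (48, 7); (x_6, y_6) = (391124132351, 57051318240).


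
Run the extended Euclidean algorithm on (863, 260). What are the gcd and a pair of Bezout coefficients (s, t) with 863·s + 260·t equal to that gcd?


Euclidean algorithm on (863, 260) — divide until remainder is 0:
  863 = 3 · 260 + 83
  260 = 3 · 83 + 11
  83 = 7 · 11 + 6
  11 = 1 · 6 + 5
  6 = 1 · 5 + 1
  5 = 5 · 1 + 0
gcd(863, 260) = 1.
Track Bezout coefficients alongside the remainders: start with r₀ = 863 = a·1 + b·0 (s = 1, t = 0) and r₁ = 260 = a·0 + b·1 (s = 0, t = 1); each new remainder r_{k+1} = r_{k-1} − q_k·r_k inherits s_{k+1} = s_{k-1} − q_k·s_k, t_{k+1} = t_{k-1} − q_k·t_k, so r_k = a·s_k + b·t_k at every step:
  q = 3: r = 83, s = 1 − 3·0 = 1, t = 0 − 3·1 = -3  (check: 863·1 + 260·(-3) = 83)
  q = 3: r = 11, s = 0 − 3·1 = -3, t = 1 − 3·(-3) = 10  (check: 863·(-3) + 260·10 = 11)
  q = 7: r = 6, s = 1 − 7·(-3) = 22, t = -3 − 7·10 = -73  (check: 863·22 + 260·(-73) = 6)
  q = 1: r = 5, s = -3 − 1·22 = -25, t = 10 − 1·(-73) = 83  (check: 863·(-25) + 260·83 = 5)
  q = 1: r = 1, s = 22 − 1·(-25) = 47, t = -73 − 1·83 = -156  (check: 863·47 + 260·(-156) = 1)
The row with r = 1 (the gcd) gives the Bezout coefficients s = 47, t = -156.
Result: 863 · (47) + 260 · (-156) = 1.

gcd(863, 260) = 1; s = 47, t = -156 (check: 863·47 + 260·(-156) = 1).


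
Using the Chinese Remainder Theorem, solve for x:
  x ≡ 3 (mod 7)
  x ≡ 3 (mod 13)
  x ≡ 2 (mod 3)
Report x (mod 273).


Moduli 7, 13, 3 are pairwise coprime; by CRT there is a unique solution modulo M = 7 · 13 · 3 = 273.
Solve pairwise, accumulating the modulus:
  Start with x ≡ 3 (mod 7).
  Combine with x ≡ 3 (mod 13): since gcd(7, 13) = 1, we get a unique residue mod 91.
    Write x = 3 + 7·t and substitute into x ≡ 3 (mod 13): 7·t ≡ 3 − 3 = 0 (mod 13).
    The inverse of 7 mod 13 is 2 (since 7·2 = 14 = 1·13 + 1), so t ≡ 2·0 = 0 ≡ 0 (mod 13).
    Then x = 3 + 7·0 = 3, valid modulo lcm(7, 13) = 91: x ≡ 3 (mod 91).
  Combine with x ≡ 2 (mod 3): since gcd(91, 3) = 1, we get a unique residue mod 273.
    Write x = 3 + 91·t and substitute into x ≡ 2 (mod 3): 91·t ≡ 2 − 3 = -1 (mod 3).
    Reduce coefficients mod 3: 1·t ≡ 2 (mod 3).
    So t ≡ 2 (mod 3).
    Then x = 3 + 91·2 = 185, valid modulo lcm(91, 3) = 273: x ≡ 185 (mod 273).
Verify: 185 mod 7 = 3 ✓, 185 mod 13 = 3 ✓, 185 mod 3 = 2 ✓.

x ≡ 185 (mod 273).


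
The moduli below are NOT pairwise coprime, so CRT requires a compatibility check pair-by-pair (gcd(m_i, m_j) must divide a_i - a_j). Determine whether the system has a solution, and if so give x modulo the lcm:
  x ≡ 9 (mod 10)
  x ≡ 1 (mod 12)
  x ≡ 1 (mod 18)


Moduli 10, 12, 18 are not pairwise coprime, so CRT works modulo lcm(m_i) when all pairwise compatibility conditions hold.
Pairwise compatibility: gcd(m_i, m_j) must divide a_i - a_j for every pair.
Merge one congruence at a time:
  Start: x ≡ 9 (mod 10).
  Combine with x ≡ 1 (mod 12): gcd(10, 12) = 2; 1 - 9 = -8, which IS divisible by 2, so compatible.
    Write x = 9 + 10·t and substitute into x ≡ 1 (mod 12): 10·t ≡ 1 − 9 = -8 (mod 12).
    Divide the congruence (and modulus) by g = 2: 5·t ≡ -4 (mod 6).
    Reduce coefficients mod 6: 5·t ≡ 2 (mod 6).
    The inverse of 5 mod 6 is 5 (since 5·5 = 25 = 4·6 + 1), so t ≡ 5·2 = 10 ≡ 4 (mod 6).
    Then x = 9 + 10·4 = 49, valid modulo lcm(10, 12) = 60: x ≡ 49 (mod 60).
  Combine with x ≡ 1 (mod 18): gcd(60, 18) = 6; 1 - 49 = -48, which IS divisible by 6, so compatible.
    Write x = 49 + 60·t and substitute into x ≡ 1 (mod 18): 60·t ≡ 1 − 49 = -48 (mod 18).
    Divide the congruence (and modulus) by g = 6: 10·t ≡ -8 (mod 3).
    Reduce coefficients mod 3: 1·t ≡ 1 (mod 3).
    So t ≡ 1 (mod 3).
    Then x = 49 + 60·1 = 109, valid modulo lcm(60, 18) = 180: x ≡ 109 (mod 180).
Verify: 109 mod 10 = 9, 109 mod 12 = 1, 109 mod 18 = 1.

x ≡ 109 (mod 180).


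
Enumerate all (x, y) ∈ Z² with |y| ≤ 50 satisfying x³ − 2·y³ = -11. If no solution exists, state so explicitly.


The equation is x³ - 2y³ = -11. For fixed y, x³ = 2·y³ − 11, so a solution requires the RHS to be a perfect cube.
Strategy: iterate y from -50 to 50, compute RHS = 2·y³ − 11, and check whether it is a (positive or negative) perfect cube.
Check small values of y:
  y = 0: RHS = -11 is not a perfect cube.
  y = 1: RHS = -9 is not a perfect cube.
  y = -1: RHS = -13 is not a perfect cube.
  y = 2: RHS = 5 is not a perfect cube.
  y = -2: RHS = -27 = (-3)³ ⇒ x = -3 works.
  y = 3: RHS = 43 is not a perfect cube.
  y = -3: RHS = -65 is not a perfect cube.
Continuing the search up to |y| = 50 finds no further solutions beyond those listed.
Collected solutions: (-3, -2).

Solutions (with |y| ≤ 50): (-3, -2).


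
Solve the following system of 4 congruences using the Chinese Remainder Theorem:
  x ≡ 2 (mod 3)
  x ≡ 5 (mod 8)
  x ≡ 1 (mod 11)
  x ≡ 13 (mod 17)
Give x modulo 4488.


Product of moduli M = 3 · 8 · 11 · 17 = 4488.
Merge one congruence at a time:
  Start: x ≡ 2 (mod 3).
  Combine with x ≡ 5 (mod 8); new modulus lcm = 24.
    Write x = 2 + 3·t and substitute into x ≡ 5 (mod 8): 3·t ≡ 5 − 2 = 3 (mod 8).
    The inverse of 3 mod 8 is 3 (since 3·3 = 9 = 1·8 + 1), so t ≡ 3·3 = 9 ≡ 1 (mod 8).
    Then x = 2 + 3·1 = 5, valid modulo lcm(3, 8) = 24: x ≡ 5 (mod 24).
  Combine with x ≡ 1 (mod 11); new modulus lcm = 264.
    Write x = 5 + 24·t and substitute into x ≡ 1 (mod 11): 24·t ≡ 1 − 5 = -4 (mod 11).
    Reduce coefficients mod 11: 2·t ≡ 7 (mod 11).
    The inverse of 2 mod 11 is 6 (since 2·6 = 12 = 1·11 + 1), so t ≡ 6·7 = 42 ≡ 9 (mod 11).
    Then x = 5 + 24·9 = 221, valid modulo lcm(24, 11) = 264: x ≡ 221 (mod 264).
  Combine with x ≡ 13 (mod 17); new modulus lcm = 4488.
    Write x = 221 + 264·t and substitute into x ≡ 13 (mod 17): 264·t ≡ 13 − 221 = -208 (mod 17).
    Reduce coefficients mod 17: 9·t ≡ 13 (mod 17).
    The inverse of 9 mod 17 is 2 (since 9·2 = 18 = 1·17 + 1), so t ≡ 2·13 = 26 ≡ 9 (mod 17).
    Then x = 221 + 264·9 = 2597, valid modulo lcm(264, 17) = 4488: x ≡ 2597 (mod 4488).
Verify against each original: 2597 mod 3 = 2, 2597 mod 8 = 5, 2597 mod 11 = 1, 2597 mod 17 = 13.

x ≡ 2597 (mod 4488).


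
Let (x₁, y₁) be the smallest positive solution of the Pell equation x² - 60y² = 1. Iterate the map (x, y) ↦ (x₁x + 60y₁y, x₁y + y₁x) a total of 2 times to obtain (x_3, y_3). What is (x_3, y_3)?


Step 1: Find the fundamental solution (x₁, y₁) of x² - 60y² = 1.
  Expand √60 as a continued fraction. a₀ = ⌊√60⌋ = 7; iterate m_{k+1} = d_k·a_k − m_k, d_{k+1} = (60 − m_{k+1}²)/d_k, a_{k+1} = ⌊(a₀ + m_{k+1})/d_{k+1}⌋ (starting m₀ = 0, d₀ = 1), with convergents p_k = a_k·p_{k-1} + p_{k-2}, q_k = a_k·q_{k-1} + q_{k-2} (p₋₁ = 1, q₋₁ = 0):
  k = 0: a₀ = 7; p₀/q₀ = 7/1; p₀² − 60·q₀² = 49 − 60 = -11.
  k = 1: m = 7, d = 11, a = ⌊(7 + 7)/11⌋ = 1; p/q = (1·7 + 1)/(1·1 + 0) = 8/1; p² − 60·q² = 64 − 60 = 4.
  k = 2: m = 4, d = 4, a = ⌊(7 + 4)/4⌋ = 2; p/q = (2·8 + 7)/(2·1 + 1) = 23/3; p² − 60·q² = 529 − 540 = -11.
  k = 3: m = 4, d = 11, a = ⌊(7 + 4)/11⌋ = 1; p/q = (1·23 + 8)/(1·3 + 1) = 31/4; p² − 60·q² = 961 − 960 = 1.
  The first convergent with p² − 60·q² = 1 gives the fundamental solution (x₁, y₁) = (31, 4).
Step 2: Apply the recurrence (x_{n+1}, y_{n+1}) = (x₁x_n + 60y₁y_n, x₁y_n + y₁x_n) repeatedly.
  From (x_1, y_1) = (31, 4): x_2 = 31·31 + 60·4·4 = 1921; y_2 = 31·4 + 4·31 = 248.
  From (x_2, y_2) = (1921, 248): x_3 = 31·1921 + 60·4·248 = 119071; y_3 = 31·248 + 4·1921 = 15372.
Step 3: Verify x_3² - 60·y_3² = 14177903041 - 14177903040 = 1 (should be 1). ✓

(x_1, y_1) = (31, 4); (x_3, y_3) = (119071, 15372).


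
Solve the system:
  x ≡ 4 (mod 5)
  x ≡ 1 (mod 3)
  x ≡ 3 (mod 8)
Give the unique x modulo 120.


Moduli 5, 3, 8 are pairwise coprime; by CRT there is a unique solution modulo M = 5 · 3 · 8 = 120.
Solve pairwise, accumulating the modulus:
  Start with x ≡ 4 (mod 5).
  Combine with x ≡ 1 (mod 3): since gcd(5, 3) = 1, we get a unique residue mod 15.
    Write x = 4 + 5·t and substitute into x ≡ 1 (mod 3): 5·t ≡ 1 − 4 = -3 (mod 3).
    Reduce coefficients mod 3: 2·t ≡ 0 (mod 3).
    The inverse of 2 mod 3 is 2 (since 2·2 = 4 = 1·3 + 1), so t ≡ 2·0 = 0 ≡ 0 (mod 3).
    Then x = 4 + 5·0 = 4, valid modulo lcm(5, 3) = 15: x ≡ 4 (mod 15).
  Combine with x ≡ 3 (mod 8): since gcd(15, 8) = 1, we get a unique residue mod 120.
    Write x = 4 + 15·t and substitute into x ≡ 3 (mod 8): 15·t ≡ 3 − 4 = -1 (mod 8).
    Reduce coefficients mod 8: 7·t ≡ 7 (mod 8).
    The inverse of 7 mod 8 is 7 (since 7·7 = 49 = 6·8 + 1), so t ≡ 7·7 = 49 ≡ 1 (mod 8).
    Then x = 4 + 15·1 = 19, valid modulo lcm(15, 8) = 120: x ≡ 19 (mod 120).
Verify: 19 mod 5 = 4 ✓, 19 mod 3 = 1 ✓, 19 mod 8 = 3 ✓.

x ≡ 19 (mod 120).


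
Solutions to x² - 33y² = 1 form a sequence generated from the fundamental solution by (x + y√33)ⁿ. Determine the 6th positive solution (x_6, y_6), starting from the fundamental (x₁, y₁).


Step 1: Find the fundamental solution (x₁, y₁) of x² - 33y² = 1.
  Expand √33 as a continued fraction. a₀ = ⌊√33⌋ = 5; iterate m_{k+1} = d_k·a_k − m_k, d_{k+1} = (33 − m_{k+1}²)/d_k, a_{k+1} = ⌊(a₀ + m_{k+1})/d_{k+1}⌋ (starting m₀ = 0, d₀ = 1), with convergents p_k = a_k·p_{k-1} + p_{k-2}, q_k = a_k·q_{k-1} + q_{k-2} (p₋₁ = 1, q₋₁ = 0):
  k = 0: a₀ = 5; p₀/q₀ = 5/1; p₀² − 33·q₀² = 25 − 33 = -8.
  k = 1: m = 5, d = 8, a = ⌊(5 + 5)/8⌋ = 1; p/q = (1·5 + 1)/(1·1 + 0) = 6/1; p² − 33·q² = 36 − 33 = 3.
  k = 2: m = 3, d = 3, a = ⌊(5 + 3)/3⌋ = 2; p/q = (2·6 + 5)/(2·1 + 1) = 17/3; p² − 33·q² = 289 − 297 = -8.
  k = 3: m = 3, d = 8, a = ⌊(5 + 3)/8⌋ = 1; p/q = (1·17 + 6)/(1·3 + 1) = 23/4; p² − 33·q² = 529 − 528 = 1.
  The first convergent with p² − 33·q² = 1 gives the fundamental solution (x₁, y₁) = (23, 4).
Step 2: Apply the recurrence (x_{n+1}, y_{n+1}) = (x₁x_n + 33y₁y_n, x₁y_n + y₁x_n) repeatedly.
  From (x_1, y_1) = (23, 4): x_2 = 23·23 + 33·4·4 = 1057; y_2 = 23·4 + 4·23 = 184.
  From (x_2, y_2) = (1057, 184): x_3 = 23·1057 + 33·4·184 = 48599; y_3 = 23·184 + 4·1057 = 8460.
  From (x_3, y_3) = (48599, 8460): x_4 = 23·48599 + 33·4·8460 = 2234497; y_4 = 23·8460 + 4·48599 = 388976.
  From (x_4, y_4) = (2234497, 388976): x_5 = 23·2234497 + 33·4·388976 = 102738263; y_5 = 23·388976 + 4·2234497 = 17884436.
  From (x_5, y_5) = (102738263, 17884436): x_6 = 23·102738263 + 33·4·17884436 = 4723725601; y_6 = 23·17884436 + 4·102738263 = 822295080.
Step 3: Verify x_6² - 33·y_6² = 22313583553542811201 - 22313583553542811200 = 1 (should be 1). ✓

(x_1, y_1) = (23, 4); (x_6, y_6) = (4723725601, 822295080).
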